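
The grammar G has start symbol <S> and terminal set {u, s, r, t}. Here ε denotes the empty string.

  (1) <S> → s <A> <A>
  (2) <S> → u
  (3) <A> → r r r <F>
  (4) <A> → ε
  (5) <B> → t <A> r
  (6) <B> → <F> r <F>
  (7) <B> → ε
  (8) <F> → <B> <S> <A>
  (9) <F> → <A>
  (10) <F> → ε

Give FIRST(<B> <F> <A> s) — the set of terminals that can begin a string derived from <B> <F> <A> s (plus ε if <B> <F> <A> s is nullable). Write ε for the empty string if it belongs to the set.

FIRST(<S>) = {s, u}
FIRST(<A>) = {ε, r}
FIRST(<B>) = {ε, r, s, t, u}  (via <F> r <F>)
FIRST(<F>) = {ε, r, s, t, u}  (via <B> <S> <A>, <A>)
FIRST(<B> <F> <A> s): take FIRST of each symbol in turn, carrying on past any symbol whose FIRST contains ε; result {r, s, t, u}.

{r, s, t, u}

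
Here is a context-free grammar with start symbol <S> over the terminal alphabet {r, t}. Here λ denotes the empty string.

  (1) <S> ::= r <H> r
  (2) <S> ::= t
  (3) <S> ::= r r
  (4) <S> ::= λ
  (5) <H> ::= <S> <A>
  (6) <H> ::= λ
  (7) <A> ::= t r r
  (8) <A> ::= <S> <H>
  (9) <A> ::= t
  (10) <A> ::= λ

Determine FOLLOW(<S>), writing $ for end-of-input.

{$, r, t}

FIRST(<S>): from <S>::=r <H> r we get {r}; from <S>::=t we get {t}; from <S>::=r r we get {r}; from <S>::=λ we get {λ}. So FIRST(<S>) = {λ, r, t}.
FIRST(<H>): from <H>::=<S> <A> we get {λ, r, t}; from <H>::=λ we get {λ}. So FIRST(<H>) = {λ, r, t}.
FIRST(<A>): from <A>::=t r r we get {t}; from <A>::=<S> <H> we get {λ, r, t}; from <A>::=t we get {t}; from <A>::=λ we get {λ}. So FIRST(<A>) = {λ, r, t}.
FOLLOW(<S>) includes $ since <S> is the start symbol.
FOLLOW(<S>): in <H>::=<S> <A>, <S> is followed by <A> with FIRST {λ, r, t}; in <H>::=<S> <A>, the suffix after <S> is nullable, so FOLLOW(<S>) ⊇ FOLLOW(<H>) = {r}; in <A>::=<S> <H>, <S> is followed by <H> with FIRST {λ, r, t}; in <A>::=<S> <H>, the suffix after <S> is nullable, so FOLLOW(<S>) ⊇ FOLLOW(<A>) = {r}. Thus FOLLOW(<S>) = {$, r, t}.
FOLLOW(<H>): in <S>::=r <H> r, <H> is followed by r with FIRST {r}; in <A>::=<S> <H>, the suffix after <H> is empty, so FOLLOW(<H>) ⊇ FOLLOW(<A>) = {r}. Thus FOLLOW(<H>) = {r}.
FOLLOW(<A>): in <H>::=<S> <A>, the suffix after <A> is empty, so FOLLOW(<A>) ⊇ FOLLOW(<H>) = {r}. Thus FOLLOW(<A>) = {r}.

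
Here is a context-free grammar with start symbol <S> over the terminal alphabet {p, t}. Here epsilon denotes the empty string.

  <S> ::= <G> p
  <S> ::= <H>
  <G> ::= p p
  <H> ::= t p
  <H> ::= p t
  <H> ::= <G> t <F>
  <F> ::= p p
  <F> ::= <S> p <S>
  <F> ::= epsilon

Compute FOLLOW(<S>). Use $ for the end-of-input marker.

FIRST(<G>) = {p}
FIRST(<H>) = {p, t}  (via <G> t <F>)
FIRST(<S>) = {p, t}  (via <G> p, <H>)
FIRST(<F>) = {epsilon, p, t}  (via <S> p <S>)
FOLLOW(<S>) includes $ since <S> is the start symbol.
FOLLOW(<G>): in <S>::=<G> p, <G> is followed by p with FIRST {p}; in <H>::=<G> t <F>, <G> is followed by t <F> with FIRST {t}. Thus FOLLOW(<G>) = {p, t}.
FOLLOW(<S>): in <F>::=<S> p <S> (occurrence 1), <S> is followed by p <S> with FIRST {p}; in <F>::=<S> p <S> (occurrence 2), the suffix after <S> is empty, so FOLLOW(<S>) ⊇ FOLLOW(<F>) = {$, p}. Thus FOLLOW(<S>) = {$, p}.
FOLLOW(<H>): in <S>::=<H>, the suffix after <H> is empty, so FOLLOW(<H>) ⊇ FOLLOW(<S>) = {$, p}. Thus FOLLOW(<H>) = {$, p}.
FOLLOW(<F>): in <H>::=<G> t <F>, the suffix after <F> is empty, so FOLLOW(<F>) ⊇ FOLLOW(<H>) = {$, p}. Thus FOLLOW(<F>) = {$, p}.

{$, p}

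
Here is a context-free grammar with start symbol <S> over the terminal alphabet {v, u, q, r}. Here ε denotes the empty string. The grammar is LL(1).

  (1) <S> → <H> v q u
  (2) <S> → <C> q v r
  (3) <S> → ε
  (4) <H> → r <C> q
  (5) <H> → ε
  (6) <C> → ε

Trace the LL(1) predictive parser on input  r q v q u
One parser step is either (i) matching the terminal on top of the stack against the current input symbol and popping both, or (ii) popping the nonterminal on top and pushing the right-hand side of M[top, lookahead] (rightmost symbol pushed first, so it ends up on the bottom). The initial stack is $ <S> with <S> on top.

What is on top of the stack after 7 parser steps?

u

step 1: stack=$ <S>  input=r q v q u $  — expand <S> → <H> v q u
step 2: stack=$ u q v <H>  input=r q v q u $  — expand <H> → r <C> q
step 3: stack=$ u q v q <C> r  input=r q v q u $  — match r
step 4: stack=$ u q v q <C>  input=q v q u $  — expand <C> → ε
step 5: stack=$ u q v q  input=q v q u $  — match q
step 6: stack=$ u q v  input=v q u $  — match v
step 7: stack=$ u q  input=q u $  — match q
Stack after step 7: $ u (top = u).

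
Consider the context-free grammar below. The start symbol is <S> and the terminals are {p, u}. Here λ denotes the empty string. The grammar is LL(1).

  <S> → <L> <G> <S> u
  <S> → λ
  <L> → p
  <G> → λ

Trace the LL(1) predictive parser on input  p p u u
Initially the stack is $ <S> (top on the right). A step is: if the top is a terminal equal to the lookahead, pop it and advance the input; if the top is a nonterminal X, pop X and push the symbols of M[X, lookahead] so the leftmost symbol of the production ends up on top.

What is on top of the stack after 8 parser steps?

step 1: stack=$ <S>  input=p p u u $  — expand <S> → <L> <G> <S> u
step 2: stack=$ u <S> <G> <L>  input=p p u u $  — expand <L> → p
step 3: stack=$ u <S> <G> p  input=p p u u $  — match p
step 4: stack=$ u <S> <G>  input=p u u $  — expand <G> → λ
step 5: stack=$ u <S>  input=p u u $  — expand <S> → <L> <G> <S> u
step 6: stack=$ u u <S> <G> <L>  input=p u u $  — expand <L> → p
step 7: stack=$ u u <S> <G> p  input=p u u $  — match p
step 8: stack=$ u u <S> <G>  input=u u $  — expand <G> → λ
Stack after step 8: $ u u <S> (top = <S>).

<S>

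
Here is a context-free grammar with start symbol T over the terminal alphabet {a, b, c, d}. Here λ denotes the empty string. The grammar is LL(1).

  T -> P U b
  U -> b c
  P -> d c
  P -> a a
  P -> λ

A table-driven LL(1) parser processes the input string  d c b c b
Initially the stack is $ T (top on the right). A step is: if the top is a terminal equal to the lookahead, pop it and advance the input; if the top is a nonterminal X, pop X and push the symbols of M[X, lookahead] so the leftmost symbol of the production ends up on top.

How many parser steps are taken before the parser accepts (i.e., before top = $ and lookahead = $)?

     Stack      Input        Action
  1  $ T        d c b c b $  expand T -> P U b
  2  $ b U P    d c b c b $  expand P -> d c
  3  $ b U c d  d c b c b $  match d
  4  $ b U c    c b c b $    match c
  5  $ b U      b c b $      expand U -> b c
  6  $ b c b    b c b $      match b
  7  $ b c      c b $        match c
  8  $ b        b $          match b
Accept reached after 8 steps.

8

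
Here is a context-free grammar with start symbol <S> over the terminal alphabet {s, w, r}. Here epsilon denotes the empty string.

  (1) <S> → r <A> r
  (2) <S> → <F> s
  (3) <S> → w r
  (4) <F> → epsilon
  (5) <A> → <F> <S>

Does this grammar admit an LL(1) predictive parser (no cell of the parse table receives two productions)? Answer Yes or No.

FIRST(<S>) = {r, s, w}
FIRST(<F>) = {epsilon}
FIRST(<A>) = {r, s, w}
FOLLOW(<S>) = {$, r}
FOLLOW(<F>) = {r, s, w}
FOLLOW(<A>) = {r}
Each cell of M receives at most one production.

Yes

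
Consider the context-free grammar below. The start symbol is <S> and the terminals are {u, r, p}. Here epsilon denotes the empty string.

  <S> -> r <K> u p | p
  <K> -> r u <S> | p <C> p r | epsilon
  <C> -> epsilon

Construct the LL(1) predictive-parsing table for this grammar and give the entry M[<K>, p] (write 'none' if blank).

FIRST(<S>) = {p, r}
FIRST(<K>) = {epsilon, p, r}
FIRST(<C>) = {epsilon}
FOLLOW(<S>) includes $ since <S> is the start symbol.
FOLLOW(<K>): in <S>->r <K> u p, <K> is followed by u p with FIRST {u}. Thus FOLLOW(<K>) = {u}.
For <K> -> r u <S>: FIRST(r u <S>) = {r}, so it goes in M[<K>, t] for t ∈ {r}.
For <K> -> p <C> p r: FIRST(p <C> p r) = {p}, so it goes in M[<K>, t] for t ∈ {p}.
For <K> -> epsilon: FIRST(epsilon) = {epsilon}, so it goes in M[<K>, t] for t ∈ {}; since epsilon ∈ FIRST, also for every t ∈ FOLLOW(<K>) = {u}.

<K> -> p <C> p r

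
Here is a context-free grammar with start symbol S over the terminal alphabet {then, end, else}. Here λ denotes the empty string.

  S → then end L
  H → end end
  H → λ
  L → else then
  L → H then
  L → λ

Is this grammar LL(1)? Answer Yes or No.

FIRST(S) = {then}
FIRST(H) = {λ, end}
FIRST(L) = {λ, else, end, then}
FOLLOW(S) = {$}
FOLLOW(H) = {then}
FOLLOW(L) = {$}
Each cell of M receives at most one production.

Yes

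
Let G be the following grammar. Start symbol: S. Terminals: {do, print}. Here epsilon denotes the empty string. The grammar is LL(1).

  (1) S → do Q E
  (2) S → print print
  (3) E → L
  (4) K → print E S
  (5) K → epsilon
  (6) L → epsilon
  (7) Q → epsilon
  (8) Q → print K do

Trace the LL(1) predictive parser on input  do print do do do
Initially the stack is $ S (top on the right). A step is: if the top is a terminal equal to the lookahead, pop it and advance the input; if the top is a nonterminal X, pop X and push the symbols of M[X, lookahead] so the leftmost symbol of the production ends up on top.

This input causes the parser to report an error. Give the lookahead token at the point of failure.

step 1: stack=$ S  input=do print do do do $  — expand S → do Q E
step 2: stack=$ E Q do  input=do print do do do $  — match do
step 3: stack=$ E Q  input=print do do do $  — expand Q → print K do
step 4: stack=$ E do K print  input=print do do do $  — match print
step 5: stack=$ E do K  input=do do do $  — expand K → epsilon
step 6: stack=$ E do  input=do do do $  — match do
step 7: stack=$ E  input=do do $  — expand E → L
step 8: stack=$ L  input=do do $  — expand L → epsilon
step 9: stack=$  input=do do $  — error: stack empty but input remains

do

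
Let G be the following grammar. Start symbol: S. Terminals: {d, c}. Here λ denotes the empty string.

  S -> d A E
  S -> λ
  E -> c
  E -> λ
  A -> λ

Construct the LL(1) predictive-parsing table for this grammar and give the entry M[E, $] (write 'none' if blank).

FIRST(S) = {λ, d}
FIRST(E) = {λ, c}
FIRST(A) = {λ}
FOLLOW(S) includes $ since S is the start symbol.
FOLLOW(S): S appears on no right-hand side. Thus FOLLOW(S) = {$}.
FOLLOW(E): in S->d A E, the suffix after E is empty, so FOLLOW(E) ⊇ FOLLOW(S) = {$}. Thus FOLLOW(E) = {$}.
For E -> c: FIRST(c) = {c}, so it goes in M[E, t] for t ∈ {c}.
For E -> λ: FIRST(λ) = {λ}, so it goes in M[E, t] for t ∈ {}; since λ ∈ FIRST, also for every t ∈ FOLLOW(E) = {$}.

E -> λ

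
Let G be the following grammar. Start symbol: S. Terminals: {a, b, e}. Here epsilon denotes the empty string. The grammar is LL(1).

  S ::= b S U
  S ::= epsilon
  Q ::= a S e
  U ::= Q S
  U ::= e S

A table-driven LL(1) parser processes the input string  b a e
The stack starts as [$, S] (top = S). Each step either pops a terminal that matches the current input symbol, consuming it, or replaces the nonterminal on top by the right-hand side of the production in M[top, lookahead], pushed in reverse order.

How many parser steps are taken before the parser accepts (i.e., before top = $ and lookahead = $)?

9

step 1: stack=$ S  input=b a e $  — expand S ::= b S U
step 2: stack=$ U S b  input=b a e $  — match b
step 3: stack=$ U S  input=a e $  — expand S ::= epsilon
step 4: stack=$ U  input=a e $  — expand U ::= Q S
step 5: stack=$ S Q  input=a e $  — expand Q ::= a S e
step 6: stack=$ S e S a  input=a e $  — match a
step 7: stack=$ S e S  input=e $  — expand S ::= epsilon
step 8: stack=$ S e  input=e $  — match e
step 9: stack=$ S  input=$  — expand S ::= epsilon
Accept reached after 9 steps.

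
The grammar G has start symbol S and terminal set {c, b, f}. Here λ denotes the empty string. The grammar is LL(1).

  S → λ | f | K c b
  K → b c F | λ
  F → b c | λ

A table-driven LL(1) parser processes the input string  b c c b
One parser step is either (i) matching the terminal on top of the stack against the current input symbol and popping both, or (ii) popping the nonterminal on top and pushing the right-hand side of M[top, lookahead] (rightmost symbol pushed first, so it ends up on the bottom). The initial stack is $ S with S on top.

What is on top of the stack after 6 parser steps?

step 1: stack=$ S  input=b c c b $  — expand S → K c b
step 2: stack=$ b c K  input=b c c b $  — expand K → b c F
step 3: stack=$ b c F c b  input=b c c b $  — match b
step 4: stack=$ b c F c  input=c c b $  — match c
step 5: stack=$ b c F  input=c b $  — expand F → λ
step 6: stack=$ b c  input=c b $  — match c
Stack after step 6: $ b (top = b).

b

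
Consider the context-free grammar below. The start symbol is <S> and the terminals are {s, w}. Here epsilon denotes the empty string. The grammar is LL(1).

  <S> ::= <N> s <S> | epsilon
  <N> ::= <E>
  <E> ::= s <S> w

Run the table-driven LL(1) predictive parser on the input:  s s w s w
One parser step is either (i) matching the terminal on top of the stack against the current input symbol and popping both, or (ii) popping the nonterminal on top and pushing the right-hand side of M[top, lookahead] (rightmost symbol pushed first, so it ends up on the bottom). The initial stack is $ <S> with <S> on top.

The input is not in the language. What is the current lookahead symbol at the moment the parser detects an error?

$

step 1: stack=$ <S>  input=s s w s w $  — expand <S> ::= <N> s <S>
step 2: stack=$ <S> s <N>  input=s s w s w $  — expand <N> ::= <E>
step 3: stack=$ <S> s <E>  input=s s w s w $  — expand <E> ::= s <S> w
step 4: stack=$ <S> s w <S> s  input=s s w s w $  — match s
step 5: stack=$ <S> s w <S>  input=s w s w $  — expand <S> ::= <N> s <S>
step 6: stack=$ <S> s w <S> s <N>  input=s w s w $  — expand <N> ::= <E>
step 7: stack=$ <S> s w <S> s <E>  input=s w s w $  — expand <E> ::= s <S> w
step 8: stack=$ <S> s w <S> s w <S> s  input=s w s w $  — match s
step 9: stack=$ <S> s w <S> s w <S>  input=w s w $  — expand <S> ::= epsilon
step 10: stack=$ <S> s w <S> s w  input=w s w $  — match w
step 11: stack=$ <S> s w <S> s  input=s w $  — match s
step 12: stack=$ <S> s w <S>  input=w $  — expand <S> ::= epsilon
step 13: stack=$ <S> s w  input=w $  — match w
step 14: stack=$ <S> s  input=$  — error: top is terminal s but lookahead is $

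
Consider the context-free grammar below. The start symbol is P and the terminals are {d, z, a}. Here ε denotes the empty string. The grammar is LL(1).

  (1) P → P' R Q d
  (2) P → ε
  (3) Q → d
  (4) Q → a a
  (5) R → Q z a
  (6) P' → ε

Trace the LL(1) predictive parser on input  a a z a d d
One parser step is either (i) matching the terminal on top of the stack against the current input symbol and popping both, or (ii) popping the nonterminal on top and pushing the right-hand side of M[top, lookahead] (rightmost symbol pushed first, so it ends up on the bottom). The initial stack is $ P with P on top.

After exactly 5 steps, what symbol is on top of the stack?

a

step 1: stack=$ P  input=a a z a d d $  — expand P → P' R Q d
step 2: stack=$ d Q R P'  input=a a z a d d $  — expand P' → ε
step 3: stack=$ d Q R  input=a a z a d d $  — expand R → Q z a
step 4: stack=$ d Q a z Q  input=a a z a d d $  — expand Q → a a
step 5: stack=$ d Q a z a a  input=a a z a d d $  — match a
Stack after step 5: $ d Q a z a (top = a).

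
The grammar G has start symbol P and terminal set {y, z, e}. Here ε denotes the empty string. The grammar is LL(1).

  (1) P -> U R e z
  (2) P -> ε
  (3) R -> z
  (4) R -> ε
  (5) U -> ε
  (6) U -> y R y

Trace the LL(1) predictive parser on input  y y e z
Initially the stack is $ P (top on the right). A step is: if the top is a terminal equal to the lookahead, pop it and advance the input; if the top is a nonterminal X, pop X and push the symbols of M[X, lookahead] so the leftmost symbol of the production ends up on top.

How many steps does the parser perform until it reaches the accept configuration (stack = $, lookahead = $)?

     Stack          Input      Action
  1  $ P            y y e z $  expand P -> U R e z
  2  $ z e R U      y y e z $  expand U -> y R y
  3  $ z e R y R y  y y e z $  match y
  4  $ z e R y R    y e z $    expand R -> ε
  5  $ z e R y      y e z $    match y
  6  $ z e R        e z $      expand R -> ε
  7  $ z e          e z $      match e
  8  $ z            z $        match z
Accept reached after 8 steps.

8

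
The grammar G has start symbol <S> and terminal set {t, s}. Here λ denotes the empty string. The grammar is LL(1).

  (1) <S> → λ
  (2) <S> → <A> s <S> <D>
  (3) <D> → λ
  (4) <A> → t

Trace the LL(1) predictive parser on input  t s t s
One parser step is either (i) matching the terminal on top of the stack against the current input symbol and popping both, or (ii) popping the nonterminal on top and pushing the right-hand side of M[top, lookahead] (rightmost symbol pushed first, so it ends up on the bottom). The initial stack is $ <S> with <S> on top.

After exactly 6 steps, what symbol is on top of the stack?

     Stack                Input      Action
  1  $ <S>                t s t s $  expand <S> → <A> s <S> <D>
  2  $ <D> <S> s <A>      t s t s $  expand <A> → t
  3  $ <D> <S> s t        t s t s $  match t
  4  $ <D> <S> s          s t s $    match s
  5  $ <D> <S>            t s $      expand <S> → <A> s <S> <D>
  6  $ <D> <D> <S> s <A>  t s $      expand <A> → t
Stack after step 6: $ <D> <D> <S> s t (top = t).

t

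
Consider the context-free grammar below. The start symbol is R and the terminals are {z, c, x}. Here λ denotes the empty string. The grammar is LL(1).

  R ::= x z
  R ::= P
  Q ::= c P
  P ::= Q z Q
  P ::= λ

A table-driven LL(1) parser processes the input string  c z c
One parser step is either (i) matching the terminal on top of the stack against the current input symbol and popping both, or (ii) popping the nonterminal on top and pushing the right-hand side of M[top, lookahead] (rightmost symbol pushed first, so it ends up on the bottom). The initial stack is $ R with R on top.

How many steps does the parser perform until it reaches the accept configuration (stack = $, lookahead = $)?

9

     Stack      Input    Action
  1  $ R        c z c $  expand R ::= P
  2  $ P        c z c $  expand P ::= Q z Q
  3  $ Q z Q    c z c $  expand Q ::= c P
  4  $ Q z P c  c z c $  match c
  5  $ Q z P    z c $    expand P ::= λ
  6  $ Q z      z c $    match z
  7  $ Q        c $      expand Q ::= c P
  8  $ P c      c $      match c
  9  $ P        $        expand P ::= λ
Accept reached after 9 steps.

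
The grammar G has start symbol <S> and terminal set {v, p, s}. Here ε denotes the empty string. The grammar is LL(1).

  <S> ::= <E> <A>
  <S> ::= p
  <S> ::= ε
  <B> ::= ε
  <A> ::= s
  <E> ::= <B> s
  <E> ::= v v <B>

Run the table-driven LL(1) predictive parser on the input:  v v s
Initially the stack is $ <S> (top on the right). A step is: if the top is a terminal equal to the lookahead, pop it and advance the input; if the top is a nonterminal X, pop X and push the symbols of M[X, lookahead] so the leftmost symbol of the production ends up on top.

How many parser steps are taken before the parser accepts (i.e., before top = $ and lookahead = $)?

7

     Stack          Input    Action
  1  $ <S>          v v s $  expand <S> ::= <E> <A>
  2  $ <A> <E>      v v s $  expand <E> ::= v v <B>
  3  $ <A> <B> v v  v v s $  match v
  4  $ <A> <B> v    v s $    match v
  5  $ <A> <B>      s $      expand <B> ::= ε
  6  $ <A>          s $      expand <A> ::= s
  7  $ s            s $      match s
Accept reached after 7 steps.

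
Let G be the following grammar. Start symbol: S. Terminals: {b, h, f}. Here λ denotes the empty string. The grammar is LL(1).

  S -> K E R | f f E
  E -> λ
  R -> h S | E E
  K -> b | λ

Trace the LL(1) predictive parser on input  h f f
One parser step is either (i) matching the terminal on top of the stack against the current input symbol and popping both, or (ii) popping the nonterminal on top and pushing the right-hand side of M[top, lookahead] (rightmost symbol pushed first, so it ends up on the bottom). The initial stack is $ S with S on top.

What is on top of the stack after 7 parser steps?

step 1: stack=$ S  input=h f f $  — expand S -> K E R
step 2: stack=$ R E K  input=h f f $  — expand K -> λ
step 3: stack=$ R E  input=h f f $  — expand E -> λ
step 4: stack=$ R  input=h f f $  — expand R -> h S
step 5: stack=$ S h  input=h f f $  — match h
step 6: stack=$ S  input=f f $  — expand S -> f f E
step 7: stack=$ E f f  input=f f $  — match f
Stack after step 7: $ E f (top = f).

f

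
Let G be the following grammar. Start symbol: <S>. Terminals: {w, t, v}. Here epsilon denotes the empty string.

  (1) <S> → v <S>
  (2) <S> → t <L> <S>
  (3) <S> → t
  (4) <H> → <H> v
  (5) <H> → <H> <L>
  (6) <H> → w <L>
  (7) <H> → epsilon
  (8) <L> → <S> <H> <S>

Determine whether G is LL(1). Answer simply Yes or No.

FIRST(<S>) = {t, v}
FIRST(<H>) = {epsilon, t, v, w}
FIRST(<L>) = {t, v}
FOLLOW(<S>) = {$, t, v, w}
FOLLOW(<H>) = {t, v}
FOLLOW(<L>) = {t, v}
Cell M[<H>, t] receives both <H> → <H> v and <H> → <H> <L> and <H> → epsilon — the grammar is not LL(1).

No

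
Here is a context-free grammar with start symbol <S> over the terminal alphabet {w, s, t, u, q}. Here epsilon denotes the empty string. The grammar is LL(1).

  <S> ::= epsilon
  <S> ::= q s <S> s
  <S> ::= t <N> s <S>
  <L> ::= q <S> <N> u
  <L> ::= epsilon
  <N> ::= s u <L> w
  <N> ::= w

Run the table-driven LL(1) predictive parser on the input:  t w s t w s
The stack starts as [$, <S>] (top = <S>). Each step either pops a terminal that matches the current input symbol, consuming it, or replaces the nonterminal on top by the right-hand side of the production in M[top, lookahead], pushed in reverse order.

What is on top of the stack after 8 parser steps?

     Stack          Input          Action
  1  $ <S>          t w s t w s $  expand <S> ::= t <N> s <S>
  2  $ <S> s <N> t  t w s t w s $  match t
  3  $ <S> s <N>    w s t w s $    expand <N> ::= w
  4  $ <S> s w      w s t w s $    match w
  5  $ <S> s        s t w s $      match s
  6  $ <S>          t w s $        expand <S> ::= t <N> s <S>
  7  $ <S> s <N> t  t w s $        match t
  8  $ <S> s <N>    w s $          expand <N> ::= w
Stack after step 8: $ <S> s w (top = w).

w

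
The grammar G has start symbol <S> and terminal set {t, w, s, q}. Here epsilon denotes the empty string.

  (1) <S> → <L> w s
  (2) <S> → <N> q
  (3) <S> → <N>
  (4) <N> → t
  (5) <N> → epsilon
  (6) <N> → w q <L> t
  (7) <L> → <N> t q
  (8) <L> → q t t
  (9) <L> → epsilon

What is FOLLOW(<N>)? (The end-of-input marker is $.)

FIRST(<N>): from <N>→t we get {t}; from <N>→epsilon we get {epsilon}; from <N>→w q <L> t we get {w}. So FIRST(<N>) = {epsilon, t, w}.
FIRST(<L>): from <L>→<N> t q we get {t, w}; from <L>→q t t we get {q}; from <L>→epsilon we get {epsilon}. So FIRST(<L>) = {epsilon, q, t, w}.
FIRST(<S>): from <S>→<L> w s we get {q, t, w}; from <S>→<N> q we get {q, t, w}; from <S>→<N> we get {epsilon, t, w}. So FIRST(<S>) = {epsilon, q, t, w}.
FOLLOW(<S>) includes $ since <S> is the start symbol.
FOLLOW(<S>): <S> appears on no right-hand side. Thus FOLLOW(<S>) = {$}.
FOLLOW(<N>): in <S>→<N> q, <N> is followed by q with FIRST {q}; in <S>→<N>, the suffix after <N> is empty, so FOLLOW(<N>) ⊇ FOLLOW(<S>) = {$}; in <L>→<N> t q, <N> is followed by t q with FIRST {t}. Thus FOLLOW(<N>) = {$, q, t}.
FOLLOW(<L>): in <S>→<L> w s, <L> is followed by w s with FIRST {w}; in <N>→w q <L> t, <L> is followed by t with FIRST {t}. Thus FOLLOW(<L>) = {t, w}.

{$, q, t}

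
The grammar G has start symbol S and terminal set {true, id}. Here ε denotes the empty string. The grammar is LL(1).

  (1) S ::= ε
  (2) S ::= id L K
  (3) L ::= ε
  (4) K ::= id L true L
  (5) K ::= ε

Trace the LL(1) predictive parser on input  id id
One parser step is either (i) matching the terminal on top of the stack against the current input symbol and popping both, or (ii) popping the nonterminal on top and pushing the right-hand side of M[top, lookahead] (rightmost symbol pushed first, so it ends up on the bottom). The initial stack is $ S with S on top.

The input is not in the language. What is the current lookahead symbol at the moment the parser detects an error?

     Stack          Input    Action
  1  $ S            id id $  expand S ::= id L K
  2  $ K L id       id id $  match id
  3  $ K L          id $     expand L ::= ε
  4  $ K            id $     expand K ::= id L true L
  5  $ L true L id  id $     match id
  6  $ L true L     $        expand L ::= ε
  7  $ L true       $        error: top is terminal true but lookahead is $

$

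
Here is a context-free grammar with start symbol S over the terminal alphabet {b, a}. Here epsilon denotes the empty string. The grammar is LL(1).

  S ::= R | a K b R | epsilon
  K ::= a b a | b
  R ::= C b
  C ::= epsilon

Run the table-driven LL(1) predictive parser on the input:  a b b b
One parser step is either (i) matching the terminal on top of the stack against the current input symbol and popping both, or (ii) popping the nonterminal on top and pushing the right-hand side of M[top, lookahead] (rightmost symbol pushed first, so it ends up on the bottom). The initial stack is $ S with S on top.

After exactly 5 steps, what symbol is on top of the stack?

     Stack      Input      Action
  1  $ S        a b b b $  expand S ::= a K b R
  2  $ R b K a  a b b b $  match a
  3  $ R b K    b b b $    expand K ::= b
  4  $ R b b    b b b $    match b
  5  $ R b      b b $      match b
Stack after step 5: $ R (top = R).

R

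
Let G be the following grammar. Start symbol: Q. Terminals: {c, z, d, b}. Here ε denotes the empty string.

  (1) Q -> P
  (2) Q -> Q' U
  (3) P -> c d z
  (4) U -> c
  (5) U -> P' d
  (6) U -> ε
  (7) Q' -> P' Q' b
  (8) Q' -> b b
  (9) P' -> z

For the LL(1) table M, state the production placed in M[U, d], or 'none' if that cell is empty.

none

FIRST(P) = {c}
FIRST(P') = {z}
FIRST(U) = {ε, c, z}  (via P' d)
FIRST(Q') = {b, z}  (via P' Q' b)
FIRST(Q) = {b, c, z}  (via P, Q' U)
FOLLOW(Q) includes $ since Q is the start symbol.
FOLLOW(Q): Q appears on no right-hand side. Thus FOLLOW(Q) = {$}.
FOLLOW(U): in Q->Q' U, the suffix after U is empty, so FOLLOW(U) ⊇ FOLLOW(Q) = {$}. Thus FOLLOW(U) = {$}.
For U -> c: FIRST(c) = {c}, so it goes in M[U, t] for t ∈ {c}.
For U -> P' d: FIRST(P' d) = {z}, so it goes in M[U, t] for t ∈ {z}.
For U -> ε: FIRST(ε) = {ε}, so it goes in M[U, t] for t ∈ {}; since ε ∈ FIRST, also for every t ∈ FOLLOW(U) = {$}.
None of these place a production in M[U, d].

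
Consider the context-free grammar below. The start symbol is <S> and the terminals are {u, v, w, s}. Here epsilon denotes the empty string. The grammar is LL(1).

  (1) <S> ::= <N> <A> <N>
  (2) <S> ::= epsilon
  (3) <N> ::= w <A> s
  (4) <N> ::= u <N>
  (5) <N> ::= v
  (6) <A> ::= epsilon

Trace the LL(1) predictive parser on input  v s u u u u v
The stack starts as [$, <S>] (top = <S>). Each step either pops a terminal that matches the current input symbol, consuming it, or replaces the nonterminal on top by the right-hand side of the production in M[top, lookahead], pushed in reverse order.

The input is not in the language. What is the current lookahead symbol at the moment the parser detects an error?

s

step 1: stack=$ <S>  input=v s u u u u v $  — expand <S> ::= <N> <A> <N>
step 2: stack=$ <N> <A> <N>  input=v s u u u u v $  — expand <N> ::= v
step 3: stack=$ <N> <A> v  input=v s u u u u v $  — match v
step 4: stack=$ <N> <A>  input=s u u u u v $  — expand <A> ::= epsilon
step 5: stack=$ <N>  input=s u u u u v $  — error: M[<N>, s] is empty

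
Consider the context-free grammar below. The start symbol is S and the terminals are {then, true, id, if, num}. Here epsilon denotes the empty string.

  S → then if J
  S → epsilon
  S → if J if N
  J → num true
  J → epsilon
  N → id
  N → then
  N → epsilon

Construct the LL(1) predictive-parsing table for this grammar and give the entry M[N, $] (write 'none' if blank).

N → epsilon

FIRST(S) = {epsilon, if, then}
FIRST(J) = {epsilon, num}
FIRST(N) = {epsilon, id, then}
FOLLOW(S) includes $ since S is the start symbol.
FOLLOW(S): S appears on no right-hand side. Thus FOLLOW(S) = {$}.
FOLLOW(N): in S→if J if N, the suffix after N is empty, so FOLLOW(N) ⊇ FOLLOW(S) = {$}. Thus FOLLOW(N) = {$}.
For N → id: FIRST(id) = {id}, so it goes in M[N, t] for t ∈ {id}.
For N → then: FIRST(then) = {then}, so it goes in M[N, t] for t ∈ {then}.
For N → epsilon: FIRST(epsilon) = {epsilon}, so it goes in M[N, t] for t ∈ {}; since epsilon ∈ FIRST, also for every t ∈ FOLLOW(N) = {$}.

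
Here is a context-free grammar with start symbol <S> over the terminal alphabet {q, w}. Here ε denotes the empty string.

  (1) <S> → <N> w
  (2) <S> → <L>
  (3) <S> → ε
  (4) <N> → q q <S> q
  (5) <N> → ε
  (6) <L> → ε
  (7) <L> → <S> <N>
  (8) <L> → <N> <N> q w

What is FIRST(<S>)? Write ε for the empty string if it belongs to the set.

FIRST(<N>): from <N>→q q <S> q we get {q}; from <N>→ε we get {ε}. So FIRST(<N>) = {ε, q}.
FIRST(<S>): from <S>→<N> w we get {q, w}; from <S>→<L> we get {ε, q, w}; from <S>→ε we get {ε}. So FIRST(<S>) = {ε, q, w}.
FIRST(<L>): from <L>→ε we get {ε}; from <L>→<S> <N> we get {ε, q, w}; from <L>→<N> <N> q w we get {q}. So FIRST(<L>) = {ε, q, w}.

{ε, q, w}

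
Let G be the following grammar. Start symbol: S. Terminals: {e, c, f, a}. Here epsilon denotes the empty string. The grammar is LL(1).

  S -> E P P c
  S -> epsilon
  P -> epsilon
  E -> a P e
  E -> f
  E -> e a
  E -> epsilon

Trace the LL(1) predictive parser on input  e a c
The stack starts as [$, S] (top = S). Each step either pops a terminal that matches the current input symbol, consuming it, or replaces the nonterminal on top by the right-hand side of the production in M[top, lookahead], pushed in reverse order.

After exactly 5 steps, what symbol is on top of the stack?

P

step 1: stack=$ S  input=e a c $  — expand S -> E P P c
step 2: stack=$ c P P E  input=e a c $  — expand E -> e a
step 3: stack=$ c P P a e  input=e a c $  — match e
step 4: stack=$ c P P a  input=a c $  — match a
step 5: stack=$ c P P  input=c $  — expand P -> epsilon
Stack after step 5: $ c P (top = P).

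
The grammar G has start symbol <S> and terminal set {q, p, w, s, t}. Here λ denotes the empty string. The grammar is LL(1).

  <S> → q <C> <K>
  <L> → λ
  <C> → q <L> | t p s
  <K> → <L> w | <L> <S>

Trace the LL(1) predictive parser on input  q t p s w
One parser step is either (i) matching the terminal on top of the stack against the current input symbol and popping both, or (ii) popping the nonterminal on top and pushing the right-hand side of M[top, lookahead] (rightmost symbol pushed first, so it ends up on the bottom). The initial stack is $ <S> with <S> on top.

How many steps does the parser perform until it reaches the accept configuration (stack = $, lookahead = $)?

     Stack        Input        Action
  1  $ <S>        q t p s w $  expand <S> → q <C> <K>
  2  $ <K> <C> q  q t p s w $  match q
  3  $ <K> <C>    t p s w $    expand <C> → t p s
  4  $ <K> s p t  t p s w $    match t
  5  $ <K> s p    p s w $      match p
  6  $ <K> s      s w $        match s
  7  $ <K>        w $          expand <K> → <L> w
  8  $ w <L>      w $          expand <L> → λ
  9  $ w          w $          match w
Accept reached after 9 steps.

9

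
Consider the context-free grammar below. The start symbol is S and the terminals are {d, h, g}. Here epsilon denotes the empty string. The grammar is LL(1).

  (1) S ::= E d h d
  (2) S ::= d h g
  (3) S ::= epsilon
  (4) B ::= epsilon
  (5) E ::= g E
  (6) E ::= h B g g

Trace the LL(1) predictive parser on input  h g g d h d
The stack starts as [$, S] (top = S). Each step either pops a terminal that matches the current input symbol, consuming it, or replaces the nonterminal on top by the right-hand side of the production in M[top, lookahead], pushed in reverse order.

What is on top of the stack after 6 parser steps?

d

     Stack            Input          Action
  1  $ S              h g g d h d $  expand S ::= E d h d
  2  $ d h d E        h g g d h d $  expand E ::= h B g g
  3  $ d h d g g B h  h g g d h d $  match h
  4  $ d h d g g B    g g d h d $    expand B ::= epsilon
  5  $ d h d g g      g g d h d $    match g
  6  $ d h d g        g d h d $      match g
Stack after step 6: $ d h d (top = d).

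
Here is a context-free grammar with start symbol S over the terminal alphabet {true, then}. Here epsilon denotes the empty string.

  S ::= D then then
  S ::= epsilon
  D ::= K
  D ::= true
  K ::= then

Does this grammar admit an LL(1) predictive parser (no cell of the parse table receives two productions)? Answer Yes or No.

Yes

FIRST(S) = {epsilon, then, true}
FIRST(D) = {then, true}
FIRST(K) = {then}
FOLLOW(S) = {$}
FOLLOW(D) = {then}
FOLLOW(K) = {then}
Each cell of M receives at most one production.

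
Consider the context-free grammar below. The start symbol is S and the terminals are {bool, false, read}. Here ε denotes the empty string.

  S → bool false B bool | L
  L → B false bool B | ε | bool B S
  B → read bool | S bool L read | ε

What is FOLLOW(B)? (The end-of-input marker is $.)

FIRST(S): from S→bool false B bool we get {bool}; from S→L we get {ε, bool, false, read}. So FIRST(S) = {ε, bool, false, read}.
FIRST(B): from B→read bool we get {read}; from B→S bool L read we get {bool, false, read}; from B→ε we get {ε}. So FIRST(B) = {ε, bool, false, read}.
FIRST(L): from L→B false bool B we get {bool, false, read}; from L→ε we get {ε}; from L→bool B S we get {bool}. So FIRST(L) = {ε, bool, false, read}.
FOLLOW(S) includes $ since S is the start symbol.
FOLLOW(S): in L→bool B S, the suffix after S is empty, so FOLLOW(S) ⊇ FOLLOW(L) = {$, bool, read}; in B→S bool L read, S is followed by bool L read with FIRST {bool}. Thus FOLLOW(S) = {$, bool, read}.
FOLLOW(L): in S→L, the suffix after L is empty, so FOLLOW(L) ⊇ FOLLOW(S) = {$, bool, read}; in B→S bool L read, L is followed by read with FIRST {read}. Thus FOLLOW(L) = {$, bool, read}.
FOLLOW(B): in S→bool false B bool, B is followed by bool with FIRST {bool}; in L→B false bool B (occurrence 1), B is followed by false bool B with FIRST {false}; in L→B false bool B (occurrence 2), the suffix after B is empty, so FOLLOW(B) ⊇ FOLLOW(L) = {$, bool, read}; in L→bool B S, B is followed by S with FIRST {ε, bool, false, read}; in L→bool B S, the suffix after B is nullable, so FOLLOW(B) ⊇ FOLLOW(L) = {$, bool, read}. Thus FOLLOW(B) = {$, bool, false, read}.

{$, bool, false, read}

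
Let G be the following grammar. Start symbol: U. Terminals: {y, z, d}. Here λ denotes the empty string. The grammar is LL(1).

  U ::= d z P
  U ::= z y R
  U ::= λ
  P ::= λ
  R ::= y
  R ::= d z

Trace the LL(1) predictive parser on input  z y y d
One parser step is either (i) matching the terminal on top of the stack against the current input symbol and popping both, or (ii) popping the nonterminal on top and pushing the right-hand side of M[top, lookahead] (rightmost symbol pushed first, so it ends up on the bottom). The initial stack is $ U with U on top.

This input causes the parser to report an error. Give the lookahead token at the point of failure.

step 1: stack=$ U  input=z y y d $  — expand U ::= z y R
step 2: stack=$ R y z  input=z y y d $  — match z
step 3: stack=$ R y  input=y y d $  — match y
step 4: stack=$ R  input=y d $  — expand R ::= y
step 5: stack=$ y  input=y d $  — match y
step 6: stack=$  input=d $  — error: stack empty but input remains

d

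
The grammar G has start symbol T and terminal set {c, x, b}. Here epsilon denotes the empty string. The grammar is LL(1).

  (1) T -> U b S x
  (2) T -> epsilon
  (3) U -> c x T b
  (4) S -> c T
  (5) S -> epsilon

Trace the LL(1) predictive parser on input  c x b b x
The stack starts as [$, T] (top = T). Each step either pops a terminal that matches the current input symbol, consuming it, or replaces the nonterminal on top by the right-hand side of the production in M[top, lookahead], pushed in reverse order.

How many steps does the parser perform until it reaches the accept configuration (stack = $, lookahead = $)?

     Stack            Input        Action
  1  $ T              c x b b x $  expand T -> U b S x
  2  $ x S b U        c x b b x $  expand U -> c x T b
  3  $ x S b b T x c  c x b b x $  match c
  4  $ x S b b T x    x b b x $    match x
  5  $ x S b b T      b b x $      expand T -> epsilon
  6  $ x S b b        b b x $      match b
  7  $ x S b          b x $        match b
  8  $ x S            x $          expand S -> epsilon
  9  $ x              x $          match x
Accept reached after 9 steps.

9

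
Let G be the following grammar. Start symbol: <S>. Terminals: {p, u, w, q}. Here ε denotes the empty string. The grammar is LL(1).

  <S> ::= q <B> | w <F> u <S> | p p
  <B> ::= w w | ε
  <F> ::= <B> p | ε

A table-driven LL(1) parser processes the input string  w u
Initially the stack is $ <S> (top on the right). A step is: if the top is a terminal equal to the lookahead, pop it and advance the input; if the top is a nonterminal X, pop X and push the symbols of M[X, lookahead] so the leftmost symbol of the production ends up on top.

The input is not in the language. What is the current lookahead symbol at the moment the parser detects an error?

$

     Stack          Input  Action
  1  $ <S>          w u $  expand <S> ::= w <F> u <S>
  2  $ <S> u <F> w  w u $  match w
  3  $ <S> u <F>    u $    expand <F> ::= ε
  4  $ <S> u        u $    match u
  5  $ <S>          $      error: M[<S>, $] is empty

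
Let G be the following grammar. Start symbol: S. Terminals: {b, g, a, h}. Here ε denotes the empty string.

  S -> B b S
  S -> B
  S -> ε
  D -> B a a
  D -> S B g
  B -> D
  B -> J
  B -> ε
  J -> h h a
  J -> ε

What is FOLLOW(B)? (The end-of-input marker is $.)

FIRST(J) = {ε, h}
FIRST(S) = {ε, a, b, g, h}  (via B b S, B)
FIRST(D) = {a, b, g, h}  (via B a a, S B g)
FIRST(B) = {ε, a, b, g, h}  (via D, J)
FOLLOW(S) includes $ since S is the start symbol.
FOLLOW(S): in S->B b S, the suffix after S is empty (adds nothing new); in D->S B g, S is followed by B g with FIRST {a, b, g, h}. Thus FOLLOW(S) = {$, a, b, g, h}.
FOLLOW(B): in S->B b S, B is followed by b S with FIRST {b}; in S->B, the suffix after B is empty, so FOLLOW(B) ⊇ FOLLOW(S) = {$, a, b, g, h}; in D->B a a, B is followed by a a with FIRST {a}; in D->S B g, B is followed by g with FIRST {g}. Thus FOLLOW(B) = {$, a, b, g, h}.
FOLLOW(D): in B->D, the suffix after D is empty, so FOLLOW(D) ⊇ FOLLOW(B) = {$, a, b, g, h}. Thus FOLLOW(D) = {$, a, b, g, h}.
FOLLOW(J): in B->J, the suffix after J is empty, so FOLLOW(J) ⊇ FOLLOW(B) = {$, a, b, g, h}. Thus FOLLOW(J) = {$, a, b, g, h}.

{$, a, b, g, h}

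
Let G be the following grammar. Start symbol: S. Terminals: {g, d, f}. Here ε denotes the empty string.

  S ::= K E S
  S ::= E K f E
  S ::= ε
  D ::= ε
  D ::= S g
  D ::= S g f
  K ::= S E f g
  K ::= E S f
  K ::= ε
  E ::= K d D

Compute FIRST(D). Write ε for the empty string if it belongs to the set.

{ε, d, g}

FIRST(S) = {ε, d}  (via K E S, E K f E)
FIRST(D) = {ε, d, g}  (via S g, S g f)
FIRST(K) = {ε, d}  (via S E f g, E S f)
FIRST(E) = {d}  (via K d D)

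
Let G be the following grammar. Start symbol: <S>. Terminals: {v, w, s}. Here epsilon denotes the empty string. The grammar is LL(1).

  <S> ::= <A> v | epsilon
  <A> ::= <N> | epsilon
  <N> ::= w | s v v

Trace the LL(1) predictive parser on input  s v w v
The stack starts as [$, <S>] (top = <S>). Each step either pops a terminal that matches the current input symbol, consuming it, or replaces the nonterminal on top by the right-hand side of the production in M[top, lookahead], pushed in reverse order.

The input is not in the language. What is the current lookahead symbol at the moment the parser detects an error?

     Stack      Input      Action
  1  $ <S>      s v w v $  expand <S> ::= <A> v
  2  $ v <A>    s v w v $  expand <A> ::= <N>
  3  $ v <N>    s v w v $  expand <N> ::= s v v
  4  $ v v v s  s v w v $  match s
  5  $ v v v    v w v $    match v
  6  $ v v      w v $      error: top is terminal v but lookahead is w

w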